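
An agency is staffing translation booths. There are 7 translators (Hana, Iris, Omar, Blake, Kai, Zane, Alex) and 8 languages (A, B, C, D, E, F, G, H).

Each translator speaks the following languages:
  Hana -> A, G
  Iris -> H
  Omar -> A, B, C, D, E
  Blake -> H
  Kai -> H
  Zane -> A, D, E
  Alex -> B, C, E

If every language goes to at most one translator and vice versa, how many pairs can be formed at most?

5

A valid assignment of size 5: Hana-G, Iris-H, Omar-A, Zane-E, Alex-B.
The set {Iris, Blake, Kai} has only 1 neighbour ({H}), so by Hall's theorem at most 5 of the 7 translators can be matched.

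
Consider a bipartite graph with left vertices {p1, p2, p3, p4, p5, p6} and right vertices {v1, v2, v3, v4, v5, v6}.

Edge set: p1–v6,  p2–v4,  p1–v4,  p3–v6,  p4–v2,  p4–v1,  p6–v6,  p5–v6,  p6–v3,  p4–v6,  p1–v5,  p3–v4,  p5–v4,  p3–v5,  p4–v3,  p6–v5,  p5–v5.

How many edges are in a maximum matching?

A valid assignment of size 5: p1–v5, p2–v4, p3–v6, p4–v2, p6–v3.
The set {p1, p2, p3, p5} has only 3 neighbours ({v4, v5, v6}), so by Hall's theorem at most 5 of the 6 left vertices can be matched.

5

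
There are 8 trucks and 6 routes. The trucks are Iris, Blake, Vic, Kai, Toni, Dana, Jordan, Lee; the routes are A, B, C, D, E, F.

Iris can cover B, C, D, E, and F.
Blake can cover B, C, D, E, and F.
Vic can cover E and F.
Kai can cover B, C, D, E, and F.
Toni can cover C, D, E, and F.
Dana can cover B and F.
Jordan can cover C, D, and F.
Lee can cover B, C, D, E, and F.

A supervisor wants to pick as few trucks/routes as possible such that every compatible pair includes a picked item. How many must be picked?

5

{B, C, D, E, F} is a vertex cover of size 5: every edge has an endpoint in this set.
No smaller cover exists because Iris–D, Blake–C, Vic–F, Kai–B, Toni–E is a matching of size 5, and a cover must include an endpoint of each of these disjoint edges (König's theorem).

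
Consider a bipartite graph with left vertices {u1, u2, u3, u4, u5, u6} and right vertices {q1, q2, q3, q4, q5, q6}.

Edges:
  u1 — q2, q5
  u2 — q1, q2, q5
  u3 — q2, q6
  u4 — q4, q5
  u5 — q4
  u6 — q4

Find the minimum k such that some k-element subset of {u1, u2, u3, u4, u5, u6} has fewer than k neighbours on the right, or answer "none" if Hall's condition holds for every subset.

2

Take S = {u5, u6}. Its neighbourhood is {q4}, so |N(S)| = 1 < |S| = 2.
No single vertex violates Hall's condition since each has at least one neighbour, so 2 is the minimum.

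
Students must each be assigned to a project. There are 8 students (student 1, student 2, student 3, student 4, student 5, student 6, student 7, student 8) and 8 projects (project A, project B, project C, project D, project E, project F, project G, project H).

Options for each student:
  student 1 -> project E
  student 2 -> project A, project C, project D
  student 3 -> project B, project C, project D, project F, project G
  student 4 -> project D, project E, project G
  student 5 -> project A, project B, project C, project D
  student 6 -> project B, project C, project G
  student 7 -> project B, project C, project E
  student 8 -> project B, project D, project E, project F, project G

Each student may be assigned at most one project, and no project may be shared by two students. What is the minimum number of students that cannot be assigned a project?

For example, pair student 1–project E, student 2–project A, student 3–project F, student 4–project D, student 5–project B, student 6–project G, student 7–project C.
The set {student 1, student 2, student 3, student 4, student 5, student 6, student 7, student 8} has only 7 neighbours ({project A, project B, project C, project D, project E, project F, project G}), so by Hall's theorem at most 7 of the 8 students can be matched.
That matches 7 of the 8, leaving 1 unmatched; no matching can do better.

1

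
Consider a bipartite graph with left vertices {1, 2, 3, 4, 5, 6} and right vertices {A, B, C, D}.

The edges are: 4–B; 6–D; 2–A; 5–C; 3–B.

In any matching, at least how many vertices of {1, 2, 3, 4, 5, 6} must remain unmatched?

For example, pair 2-A, 3-B, 5-C, 6-D.
The set {1, 3, 4} has only 1 neighbour ({B}), so by Hall's theorem at most 4 of the 6 left vertices can be matched.
That matches 4 of the 6, leaving 2 unmatched; no matching can do better.

2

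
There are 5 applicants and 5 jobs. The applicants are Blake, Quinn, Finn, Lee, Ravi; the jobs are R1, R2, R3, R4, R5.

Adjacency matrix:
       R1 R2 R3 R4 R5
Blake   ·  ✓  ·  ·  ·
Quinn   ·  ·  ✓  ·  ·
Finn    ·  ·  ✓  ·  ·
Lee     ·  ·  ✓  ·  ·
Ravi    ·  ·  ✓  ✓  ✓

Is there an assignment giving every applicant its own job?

No

The set {Quinn, Finn, Lee} has only 1 neighbour ({R3}), so by Hall's theorem at most 3 of the 5 applicants can be matched.
Hence no matching covers every applicant.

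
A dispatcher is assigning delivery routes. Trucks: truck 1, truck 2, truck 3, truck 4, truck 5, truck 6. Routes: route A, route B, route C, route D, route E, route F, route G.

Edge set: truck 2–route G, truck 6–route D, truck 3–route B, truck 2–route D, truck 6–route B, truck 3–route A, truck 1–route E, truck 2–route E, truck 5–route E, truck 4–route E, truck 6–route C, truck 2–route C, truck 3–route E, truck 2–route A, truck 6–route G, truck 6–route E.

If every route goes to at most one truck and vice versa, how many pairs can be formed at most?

4

A valid assignment of size 4: truck 1–route E, truck 2–route D, truck 3–route B, truck 6–route G.
The set {truck 1, truck 4, truck 5} has only 1 neighbour ({route E}), so by Hall's theorem at most 4 of the 6 trucks can be matched.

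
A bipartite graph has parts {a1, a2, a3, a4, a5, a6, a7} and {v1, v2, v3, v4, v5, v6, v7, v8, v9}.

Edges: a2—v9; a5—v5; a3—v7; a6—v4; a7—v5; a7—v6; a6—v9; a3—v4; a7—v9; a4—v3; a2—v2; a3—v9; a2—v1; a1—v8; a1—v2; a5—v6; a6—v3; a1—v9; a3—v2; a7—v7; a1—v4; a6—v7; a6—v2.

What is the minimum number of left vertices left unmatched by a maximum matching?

For example, pair a1→v4, a2→v1, a3→v7, a4→v3, a5→v5, a6→v2, a7→v6.
This saturates every left vertex, so 7 is the maximum.
That matches 7 of the 7, leaving 0 unmatched; no matching can do better.

0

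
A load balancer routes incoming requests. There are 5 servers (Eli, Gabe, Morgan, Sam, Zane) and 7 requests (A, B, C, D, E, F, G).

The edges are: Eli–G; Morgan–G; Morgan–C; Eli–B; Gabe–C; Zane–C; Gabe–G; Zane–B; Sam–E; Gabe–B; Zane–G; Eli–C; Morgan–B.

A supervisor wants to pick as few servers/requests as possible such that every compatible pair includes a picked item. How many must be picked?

{Sam, B, C, G} is a vertex cover of size 4: every edge has an endpoint in this set.
No smaller cover exists because Eli–G, Gabe–C, Morgan–B, Sam–E is a matching of size 4, and a cover must include an endpoint of each of these disjoint edges (König's theorem).

4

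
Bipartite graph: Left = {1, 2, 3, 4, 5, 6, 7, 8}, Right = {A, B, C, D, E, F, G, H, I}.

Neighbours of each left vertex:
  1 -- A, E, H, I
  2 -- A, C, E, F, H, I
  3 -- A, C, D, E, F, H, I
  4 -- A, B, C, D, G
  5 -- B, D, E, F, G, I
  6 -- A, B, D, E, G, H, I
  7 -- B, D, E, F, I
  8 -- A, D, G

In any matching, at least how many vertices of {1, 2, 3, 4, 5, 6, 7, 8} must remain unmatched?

A valid assignment of size 8: 1→I, 2→C, 3→F, 4→A, 5→E, 6→H, 7→B, 8→G.
This saturates every left vertex, so 8 is the maximum.
That matches 8 of the 8, leaving 0 unmatched; no matching can do better.

0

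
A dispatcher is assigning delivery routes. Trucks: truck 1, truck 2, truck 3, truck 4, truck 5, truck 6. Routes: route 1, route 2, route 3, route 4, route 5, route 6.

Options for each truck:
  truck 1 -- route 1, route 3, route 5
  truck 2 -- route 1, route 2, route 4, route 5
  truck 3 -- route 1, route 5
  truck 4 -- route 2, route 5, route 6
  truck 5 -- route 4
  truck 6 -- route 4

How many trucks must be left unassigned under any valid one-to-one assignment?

1

One maximum matching: truck 1-route 3, truck 2-route 2, truck 3-route 1, truck 4-route 6, truck 5-route 4.
The set {truck 5, truck 6} has only 1 neighbour ({route 4}), so by Hall's theorem at most 5 of the 6 trucks can be matched.
That matches 5 of the 6, leaving 1 unmatched; no matching can do better.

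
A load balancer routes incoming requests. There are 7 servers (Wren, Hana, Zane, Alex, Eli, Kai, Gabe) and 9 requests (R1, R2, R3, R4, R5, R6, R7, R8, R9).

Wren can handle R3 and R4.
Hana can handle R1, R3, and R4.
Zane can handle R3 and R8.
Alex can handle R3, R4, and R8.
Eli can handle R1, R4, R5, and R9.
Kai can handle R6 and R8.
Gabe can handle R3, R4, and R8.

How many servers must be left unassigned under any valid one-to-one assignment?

1

One maximum matching: Wren-R4, Hana-R1, Zane-R3, Alex-R8, Eli-R9, Kai-R6.
The set {Wren, Zane, Alex, Gabe} has only 3 neighbours ({R3, R4, R8}), so by Hall's theorem at most 6 of the 7 servers can be matched.
That matches 6 of the 7, leaving 1 unmatched; no matching can do better.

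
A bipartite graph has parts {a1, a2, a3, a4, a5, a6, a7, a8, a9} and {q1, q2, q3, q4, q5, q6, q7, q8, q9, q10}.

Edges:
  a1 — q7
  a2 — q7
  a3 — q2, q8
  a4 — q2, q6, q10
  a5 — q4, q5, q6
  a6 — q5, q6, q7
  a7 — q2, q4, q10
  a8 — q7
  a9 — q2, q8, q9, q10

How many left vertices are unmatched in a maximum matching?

For example, pair a1-q7, a3-q2, a4-q6, a5-q4, a6-q5, a7-q10, a9-q8.
The set {a1, a2, a8} has only 1 neighbour ({q7}), so by Hall's theorem at most 7 of the 9 left vertices can be matched.
That matches 7 of the 9, leaving 2 unmatched; no matching can do better.

2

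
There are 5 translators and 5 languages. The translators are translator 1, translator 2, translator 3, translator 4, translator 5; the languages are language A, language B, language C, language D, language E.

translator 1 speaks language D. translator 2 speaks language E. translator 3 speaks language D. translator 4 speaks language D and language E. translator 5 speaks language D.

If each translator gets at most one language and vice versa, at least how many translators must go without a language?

3

One maximum matching: translator 1→language D, translator 2→language E.
The set {translator 1, translator 2, translator 3, translator 4, translator 5} has only 2 neighbours ({language D, language E}), so by Hall's theorem at most 2 of the 5 translators can be matched.
That matches 2 of the 5, leaving 3 unmatched; no matching can do better.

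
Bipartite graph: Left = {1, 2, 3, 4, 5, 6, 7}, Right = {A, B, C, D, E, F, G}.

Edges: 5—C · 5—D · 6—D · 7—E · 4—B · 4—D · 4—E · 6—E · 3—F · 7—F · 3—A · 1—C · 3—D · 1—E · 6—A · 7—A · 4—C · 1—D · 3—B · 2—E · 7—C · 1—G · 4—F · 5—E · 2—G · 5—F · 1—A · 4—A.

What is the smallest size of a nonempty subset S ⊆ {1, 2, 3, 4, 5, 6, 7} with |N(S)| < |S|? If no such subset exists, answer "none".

none

A matching saturating every left vertex exists, for instance 1→A, 2→G, 3→F, 4→B, 5→C, 6→D, 7→E.
By Hall's marriage theorem, this means |N(S)| ≥ |S| for every subset S, so no violating subset exists.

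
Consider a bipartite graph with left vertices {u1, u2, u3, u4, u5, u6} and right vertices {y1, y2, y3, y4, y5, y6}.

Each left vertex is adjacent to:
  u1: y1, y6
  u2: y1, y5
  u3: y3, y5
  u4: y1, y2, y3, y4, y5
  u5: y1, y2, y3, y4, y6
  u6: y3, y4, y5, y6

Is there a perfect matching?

Yes

A valid assignment of size 6: u1–y6, u2–y1, u3–y5, u4–y2, u5–y4, u6–y3.
All 6 left vertices are covered.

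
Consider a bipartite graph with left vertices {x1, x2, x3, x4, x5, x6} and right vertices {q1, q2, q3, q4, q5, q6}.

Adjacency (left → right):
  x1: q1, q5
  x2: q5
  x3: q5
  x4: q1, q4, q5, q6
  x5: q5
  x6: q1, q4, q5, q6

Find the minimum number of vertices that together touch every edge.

4

{x1, x4, x6, q5} is a vertex cover of size 4: every edge has an endpoint in this set.
No smaller cover exists because x1–q1, x2–q5, x4–q4, x6–q6 is a matching of size 4, and a cover must include an endpoint of each of these disjoint edges (König's theorem).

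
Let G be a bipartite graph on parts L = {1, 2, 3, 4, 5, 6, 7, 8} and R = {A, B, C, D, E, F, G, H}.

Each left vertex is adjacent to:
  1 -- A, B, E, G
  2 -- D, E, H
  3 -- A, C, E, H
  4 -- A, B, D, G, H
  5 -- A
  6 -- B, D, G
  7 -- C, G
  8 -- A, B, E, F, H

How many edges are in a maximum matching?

8

One maximum matching: 1-B, 2-D, 3-E, 4-H, 5-A, 6-G, 7-C, 8-F.
This saturates every left vertex, so 8 is the maximum.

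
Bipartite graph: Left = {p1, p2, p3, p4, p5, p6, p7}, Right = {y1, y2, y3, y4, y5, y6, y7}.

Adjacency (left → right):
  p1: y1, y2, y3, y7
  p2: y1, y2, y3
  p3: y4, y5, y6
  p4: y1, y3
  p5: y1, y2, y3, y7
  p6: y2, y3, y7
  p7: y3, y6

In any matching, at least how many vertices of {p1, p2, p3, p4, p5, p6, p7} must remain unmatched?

1

One maximum matching: p1→y7, p2→y2, p3→y4, p4→y1, p5→y3, p7→y6.
The set {p1, p2, p4, p5, p6} has only 4 neighbours ({y1, y2, y3, y7}), so by Hall's theorem at most 6 of the 7 left vertices can be matched.
That matches 6 of the 7, leaving 1 unmatched; no matching can do better.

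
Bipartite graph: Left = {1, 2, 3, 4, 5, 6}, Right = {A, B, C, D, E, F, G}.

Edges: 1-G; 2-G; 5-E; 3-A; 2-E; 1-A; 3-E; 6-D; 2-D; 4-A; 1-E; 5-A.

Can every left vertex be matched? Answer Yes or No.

The set {1, 2, 3, 4, 5, 6} has only 4 neighbours ({A, D, E, G}), so by Hall's theorem at most 4 of the 6 left vertices can be matched.
Hence no matching covers every left vertex.

No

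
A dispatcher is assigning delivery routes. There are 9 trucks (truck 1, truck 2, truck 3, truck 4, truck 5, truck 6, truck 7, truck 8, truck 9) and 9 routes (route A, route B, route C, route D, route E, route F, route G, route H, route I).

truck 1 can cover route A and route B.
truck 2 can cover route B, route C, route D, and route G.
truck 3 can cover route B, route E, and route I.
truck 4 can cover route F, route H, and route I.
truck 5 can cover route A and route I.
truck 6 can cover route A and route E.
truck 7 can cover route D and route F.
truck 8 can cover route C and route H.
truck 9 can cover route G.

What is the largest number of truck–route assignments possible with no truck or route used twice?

9

One maximum matching: truck 1–route A, truck 2–route D, truck 3–route B, truck 4–route H, truck 5–route I, truck 6–route E, truck 7–route F, truck 8–route C, truck 9–route G.
All 9 trucks are matched, so no larger matching exists.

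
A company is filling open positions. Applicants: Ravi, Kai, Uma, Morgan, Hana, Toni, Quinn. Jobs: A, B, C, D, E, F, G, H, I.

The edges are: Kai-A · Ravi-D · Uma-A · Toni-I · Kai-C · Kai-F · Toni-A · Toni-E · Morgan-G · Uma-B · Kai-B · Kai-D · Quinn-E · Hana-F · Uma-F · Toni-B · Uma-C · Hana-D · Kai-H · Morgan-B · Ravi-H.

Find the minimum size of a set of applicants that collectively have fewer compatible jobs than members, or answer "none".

none

A matching saturating every applicant exists, for instance Ravi→D, Kai→A, Uma→B, Morgan→G, Hana→F, Toni→I, Quinn→E.
By Hall's marriage theorem, this means |N(S)| ≥ |S| for every subset S, so no violating subset exists.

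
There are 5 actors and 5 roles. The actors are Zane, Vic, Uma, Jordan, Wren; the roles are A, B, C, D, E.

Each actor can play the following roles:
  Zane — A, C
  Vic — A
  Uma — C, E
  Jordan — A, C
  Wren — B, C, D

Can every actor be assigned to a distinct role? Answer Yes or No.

The set {Zane, Vic, Jordan} has only 2 neighbours ({A, C}), so by Hall's theorem at most 4 of the 5 actors can be matched.
Hence no matching covers every actor.

No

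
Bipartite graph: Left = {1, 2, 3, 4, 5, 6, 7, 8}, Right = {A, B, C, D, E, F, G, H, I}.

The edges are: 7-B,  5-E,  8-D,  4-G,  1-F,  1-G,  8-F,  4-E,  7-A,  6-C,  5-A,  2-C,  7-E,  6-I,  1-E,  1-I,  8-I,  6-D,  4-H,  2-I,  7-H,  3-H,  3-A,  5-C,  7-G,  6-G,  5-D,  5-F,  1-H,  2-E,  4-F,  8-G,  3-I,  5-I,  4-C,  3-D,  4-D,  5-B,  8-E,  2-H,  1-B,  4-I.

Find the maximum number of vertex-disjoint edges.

8

A valid assignment of size 8: 1–B, 2–C, 3–I, 4–H, 5–E, 6–D, 7–A, 8–G.
All 8 left vertices are matched, so no larger matching exists.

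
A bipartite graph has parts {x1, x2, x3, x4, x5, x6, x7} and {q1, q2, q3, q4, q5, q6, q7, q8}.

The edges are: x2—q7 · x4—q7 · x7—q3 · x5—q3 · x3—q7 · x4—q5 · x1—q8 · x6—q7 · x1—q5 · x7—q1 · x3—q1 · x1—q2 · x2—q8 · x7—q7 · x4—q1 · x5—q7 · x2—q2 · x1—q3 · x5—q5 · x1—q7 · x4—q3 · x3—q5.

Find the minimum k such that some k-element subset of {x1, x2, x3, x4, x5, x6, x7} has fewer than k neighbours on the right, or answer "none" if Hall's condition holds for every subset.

Take S = {x3, x4, x5, x6, x7}. Its neighbourhood is {q1, q3, q5, q7}, so |N(S)| = 4 < |S| = 5.
Every subset of size less than 5 has at least as many neighbours as members, so 5 is the minimum.

5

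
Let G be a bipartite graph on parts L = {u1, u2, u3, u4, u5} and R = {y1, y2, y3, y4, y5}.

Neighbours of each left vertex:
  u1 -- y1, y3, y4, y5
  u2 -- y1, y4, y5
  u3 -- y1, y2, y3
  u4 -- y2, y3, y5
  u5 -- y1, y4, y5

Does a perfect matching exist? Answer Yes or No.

One maximum matching: u1→y4, u2→y5, u3→y3, u4→y2, u5→y1.
Every left vertex is matched, so this is a perfect matching.

Yes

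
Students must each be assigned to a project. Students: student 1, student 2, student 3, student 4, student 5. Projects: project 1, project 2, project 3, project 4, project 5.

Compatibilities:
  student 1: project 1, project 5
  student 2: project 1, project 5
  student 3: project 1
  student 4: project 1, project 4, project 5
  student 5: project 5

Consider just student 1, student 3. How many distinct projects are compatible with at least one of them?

The union of neighbours of {student 1, student 3} is {project 1, project 5}, which has 2 elements.
Since |N(S)| = 2 ≥ |S| = 2, Hall's condition holds for this subset.

2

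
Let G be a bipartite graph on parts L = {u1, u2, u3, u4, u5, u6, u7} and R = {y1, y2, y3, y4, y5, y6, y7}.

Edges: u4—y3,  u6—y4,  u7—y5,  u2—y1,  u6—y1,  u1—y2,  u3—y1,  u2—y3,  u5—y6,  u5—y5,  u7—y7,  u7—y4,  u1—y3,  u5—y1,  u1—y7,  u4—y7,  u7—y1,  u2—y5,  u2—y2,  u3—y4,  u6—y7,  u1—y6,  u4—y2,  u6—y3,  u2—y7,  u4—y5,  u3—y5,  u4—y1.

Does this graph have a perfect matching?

For example, pair u1→y6, u2→y3, u3→y4, u4→y2, u5→y5, u6→y1, u7→y7.
Every left vertex is matched, so this is a perfect matching.

Yes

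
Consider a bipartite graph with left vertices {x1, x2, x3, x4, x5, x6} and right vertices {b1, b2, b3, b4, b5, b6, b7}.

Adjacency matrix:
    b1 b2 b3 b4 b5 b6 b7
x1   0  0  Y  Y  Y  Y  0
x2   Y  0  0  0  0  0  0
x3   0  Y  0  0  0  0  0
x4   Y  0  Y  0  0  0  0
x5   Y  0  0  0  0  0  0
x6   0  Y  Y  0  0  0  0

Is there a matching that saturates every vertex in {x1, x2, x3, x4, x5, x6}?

No

The set {x2, x3, x4, x5, x6} has only 3 neighbours ({b1, b2, b3}), so by Hall's theorem at most 4 of the 6 left vertices can be matched.
Hence no matching covers every left vertex.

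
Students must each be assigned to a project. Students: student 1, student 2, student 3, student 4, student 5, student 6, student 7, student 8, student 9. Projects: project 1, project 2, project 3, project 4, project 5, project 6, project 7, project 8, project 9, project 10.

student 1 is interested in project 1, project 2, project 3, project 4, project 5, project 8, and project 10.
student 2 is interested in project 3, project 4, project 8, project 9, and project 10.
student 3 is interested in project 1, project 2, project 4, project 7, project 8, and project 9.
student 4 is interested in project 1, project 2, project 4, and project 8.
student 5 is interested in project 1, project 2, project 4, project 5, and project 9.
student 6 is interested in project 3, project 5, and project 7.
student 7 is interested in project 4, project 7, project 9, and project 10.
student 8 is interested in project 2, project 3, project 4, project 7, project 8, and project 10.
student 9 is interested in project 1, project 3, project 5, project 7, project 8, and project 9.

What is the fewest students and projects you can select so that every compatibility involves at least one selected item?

The 9 edges student 1–project 8, student 2–project 3, student 3–project 2, student 4–project 1, student 5–project 4, student 6–project 5, student 7–project 10, student 8–project 7, student 9–project 9 form a matching, so any vertex cover needs at least 9 vertices (one per matched edge).
Conversely {student 1, student 2, student 3, student 4, student 5, student 6, student 7, student 8, student 9} meets every edge and has exactly 9 vertices, so 9 is optimal.

9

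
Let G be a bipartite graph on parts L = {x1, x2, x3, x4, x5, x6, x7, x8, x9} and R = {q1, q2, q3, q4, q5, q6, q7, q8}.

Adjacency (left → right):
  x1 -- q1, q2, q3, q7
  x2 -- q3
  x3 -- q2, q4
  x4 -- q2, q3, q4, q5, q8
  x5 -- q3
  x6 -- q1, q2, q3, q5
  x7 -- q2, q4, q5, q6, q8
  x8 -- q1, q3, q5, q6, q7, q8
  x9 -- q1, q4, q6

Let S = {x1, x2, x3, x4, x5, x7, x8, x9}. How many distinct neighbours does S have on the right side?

8

The union of neighbours of {x1, x2, x3, x4, x5, x7, x8, x9} is {q1, q2, q3, q4, q5, q6, q7, q8}, which has 8 elements.
Since |N(S)| = 8 ≥ |S| = 8, Hall's condition holds for this subset.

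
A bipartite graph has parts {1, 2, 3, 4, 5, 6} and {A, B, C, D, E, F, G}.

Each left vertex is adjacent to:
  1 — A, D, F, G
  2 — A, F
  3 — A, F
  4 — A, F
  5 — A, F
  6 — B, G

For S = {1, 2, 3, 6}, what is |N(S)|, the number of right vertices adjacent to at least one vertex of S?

The union of neighbours of {1, 2, 3, 6} is {A, B, D, F, G}, which has 5 elements.
Since |N(S)| = 5 ≥ |S| = 4, Hall's condition holds for this subset.

5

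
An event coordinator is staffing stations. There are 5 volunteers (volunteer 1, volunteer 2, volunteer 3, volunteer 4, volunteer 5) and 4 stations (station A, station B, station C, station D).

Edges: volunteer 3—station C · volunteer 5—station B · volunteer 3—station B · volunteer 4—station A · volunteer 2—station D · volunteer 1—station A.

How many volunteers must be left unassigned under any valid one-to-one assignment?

1

One maximum matching: volunteer 1–station A, volunteer 2–station D, volunteer 3–station C, volunteer 5–station B.
The set {volunteer 1, volunteer 4} has only 1 neighbour ({station A}), so by Hall's theorem at most 4 of the 5 volunteers can be matched.
That matches 4 of the 5, leaving 1 unmatched; no matching can do better.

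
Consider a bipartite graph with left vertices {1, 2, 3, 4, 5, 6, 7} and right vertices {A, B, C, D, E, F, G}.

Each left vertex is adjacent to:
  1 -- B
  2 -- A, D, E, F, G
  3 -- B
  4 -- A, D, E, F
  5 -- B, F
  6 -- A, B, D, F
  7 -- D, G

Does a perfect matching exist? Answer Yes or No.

No

The set {1, 3} has only 1 neighbour ({B}), so by Hall's theorem at most 6 of the 7 left vertices can be matched.
Hence no matching covers every left vertex.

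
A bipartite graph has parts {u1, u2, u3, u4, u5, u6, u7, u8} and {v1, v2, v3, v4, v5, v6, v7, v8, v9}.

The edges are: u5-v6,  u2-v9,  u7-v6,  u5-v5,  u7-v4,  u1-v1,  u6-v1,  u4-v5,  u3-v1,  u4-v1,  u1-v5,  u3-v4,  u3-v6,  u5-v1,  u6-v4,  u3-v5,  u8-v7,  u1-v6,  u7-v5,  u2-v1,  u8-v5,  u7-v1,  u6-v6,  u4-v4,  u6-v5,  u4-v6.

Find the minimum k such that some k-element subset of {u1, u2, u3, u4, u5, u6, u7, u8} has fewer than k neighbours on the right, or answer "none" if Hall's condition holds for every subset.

5

Take S = {u1, u3, u4, u5, u6}. Its neighbourhood is {v1, v4, v5, v6}, so |N(S)| = 4 < |S| = 5.
Every subset of size less than 5 has at least as many neighbours as members, so 5 is the minimum.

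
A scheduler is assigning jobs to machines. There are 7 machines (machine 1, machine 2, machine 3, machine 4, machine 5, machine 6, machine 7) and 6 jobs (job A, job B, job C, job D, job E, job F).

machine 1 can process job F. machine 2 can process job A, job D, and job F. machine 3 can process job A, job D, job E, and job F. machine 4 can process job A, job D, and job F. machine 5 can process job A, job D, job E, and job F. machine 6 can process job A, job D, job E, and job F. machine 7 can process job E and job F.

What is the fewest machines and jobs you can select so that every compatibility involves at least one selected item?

The 4 edges machine 1–job F, machine 2–job D, machine 3–job E, machine 4–job A form a matching, so any vertex cover needs at least 4 vertices (one per matched edge).
Conversely {job A, job D, job E, job F} meets every edge and has exactly 4 vertices, so 4 is optimal.

4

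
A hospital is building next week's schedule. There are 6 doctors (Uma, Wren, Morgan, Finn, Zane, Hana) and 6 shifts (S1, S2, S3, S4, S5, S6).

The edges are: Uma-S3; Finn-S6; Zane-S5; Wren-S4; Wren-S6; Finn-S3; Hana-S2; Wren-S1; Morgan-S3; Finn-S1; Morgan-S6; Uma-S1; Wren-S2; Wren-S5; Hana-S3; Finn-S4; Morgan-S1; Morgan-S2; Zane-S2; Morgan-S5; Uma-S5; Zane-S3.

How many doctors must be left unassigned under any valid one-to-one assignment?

A valid assignment of size 6: Uma-S5, Wren-S6, Morgan-S1, Finn-S4, Zane-S3, Hana-S2.
This saturates every doctor, so 6 is the maximum.
That matches 6 of the 6, leaving 0 unmatched; no matching can do better.

0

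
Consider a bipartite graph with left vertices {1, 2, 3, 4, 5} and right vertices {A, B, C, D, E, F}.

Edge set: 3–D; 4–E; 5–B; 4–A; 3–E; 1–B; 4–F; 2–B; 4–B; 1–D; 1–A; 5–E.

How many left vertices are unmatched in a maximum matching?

A valid assignment of size 5: 1-A, 2-B, 3-D, 4-F, 5-E.
This saturates every left vertex, so 5 is the maximum.
That matches 5 of the 5, leaving 0 unmatched; no matching can do better.

0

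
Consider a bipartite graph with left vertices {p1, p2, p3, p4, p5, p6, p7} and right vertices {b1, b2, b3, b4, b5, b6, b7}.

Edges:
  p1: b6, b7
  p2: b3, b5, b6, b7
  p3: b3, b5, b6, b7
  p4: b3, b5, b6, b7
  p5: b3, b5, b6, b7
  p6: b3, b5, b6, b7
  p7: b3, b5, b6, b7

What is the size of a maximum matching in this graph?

4

One maximum matching: p1–b7, p2–b5, p3–b6, p4–b3.
The set {p1, p2, p3, p4, p5, p6, p7} has only 4 neighbours ({b3, b5, b6, b7}), so by Hall's theorem at most 4 of the 7 left vertices can be matched.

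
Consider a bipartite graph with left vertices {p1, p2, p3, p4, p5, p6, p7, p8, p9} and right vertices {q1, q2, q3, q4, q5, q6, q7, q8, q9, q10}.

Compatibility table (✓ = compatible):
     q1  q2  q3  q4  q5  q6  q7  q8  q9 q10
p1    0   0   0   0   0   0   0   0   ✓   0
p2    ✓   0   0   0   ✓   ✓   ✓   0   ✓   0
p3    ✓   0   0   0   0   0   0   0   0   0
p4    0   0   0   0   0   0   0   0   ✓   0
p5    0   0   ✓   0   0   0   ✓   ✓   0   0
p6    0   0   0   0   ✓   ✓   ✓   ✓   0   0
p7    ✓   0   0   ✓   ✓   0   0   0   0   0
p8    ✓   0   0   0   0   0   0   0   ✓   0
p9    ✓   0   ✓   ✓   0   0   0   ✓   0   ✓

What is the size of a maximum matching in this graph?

A valid assignment of size 7: p1→q9, p2→q6, p3→q1, p5→q7, p6→q8, p7→q5, p9→q4.
The set {p1, p3, p4, p8} has only 2 neighbours ({q1, q9}), so by Hall's theorem at most 7 of the 9 left vertices can be matched.

7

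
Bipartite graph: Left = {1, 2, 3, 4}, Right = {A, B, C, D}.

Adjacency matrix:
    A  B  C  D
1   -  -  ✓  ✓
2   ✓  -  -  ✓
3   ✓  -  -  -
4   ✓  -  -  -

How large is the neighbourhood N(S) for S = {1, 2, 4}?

The union of neighbours of {1, 2, 4} is {A, C, D}, which has 3 elements.
Since |N(S)| = 3 ≥ |S| = 3, Hall's condition holds for this subset.

3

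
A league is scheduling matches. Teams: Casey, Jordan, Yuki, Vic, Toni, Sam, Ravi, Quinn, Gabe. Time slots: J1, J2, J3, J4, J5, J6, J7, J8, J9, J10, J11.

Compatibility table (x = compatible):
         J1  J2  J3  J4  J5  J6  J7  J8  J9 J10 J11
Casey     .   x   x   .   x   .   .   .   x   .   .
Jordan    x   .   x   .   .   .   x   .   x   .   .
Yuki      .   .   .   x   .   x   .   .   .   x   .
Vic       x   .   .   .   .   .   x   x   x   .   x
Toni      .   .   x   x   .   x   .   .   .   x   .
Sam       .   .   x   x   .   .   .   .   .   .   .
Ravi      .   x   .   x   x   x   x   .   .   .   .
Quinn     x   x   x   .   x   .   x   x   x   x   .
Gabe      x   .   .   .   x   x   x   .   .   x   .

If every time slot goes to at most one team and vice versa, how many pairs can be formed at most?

For example, pair Casey–J5, Jordan–J1, Yuki–J10, Vic–J7, Toni–J3, Sam–J4, Ravi–J2, Quinn–J9, Gabe–J6.
This saturates every team, so 9 is the maximum.

9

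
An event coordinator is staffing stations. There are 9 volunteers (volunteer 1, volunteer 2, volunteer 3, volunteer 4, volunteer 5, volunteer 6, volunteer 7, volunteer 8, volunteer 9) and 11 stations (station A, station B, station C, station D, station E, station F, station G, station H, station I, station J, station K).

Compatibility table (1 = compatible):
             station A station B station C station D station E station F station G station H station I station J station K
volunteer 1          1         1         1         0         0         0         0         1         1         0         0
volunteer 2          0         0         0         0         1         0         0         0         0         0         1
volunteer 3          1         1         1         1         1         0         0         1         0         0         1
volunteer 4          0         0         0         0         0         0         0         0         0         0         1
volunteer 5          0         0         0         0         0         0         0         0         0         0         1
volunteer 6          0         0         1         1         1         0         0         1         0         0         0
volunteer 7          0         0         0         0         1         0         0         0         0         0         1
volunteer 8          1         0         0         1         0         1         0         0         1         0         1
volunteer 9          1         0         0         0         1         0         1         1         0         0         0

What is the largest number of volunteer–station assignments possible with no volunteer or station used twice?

A valid assignment of size 7: volunteer 1→station B, volunteer 2→station E, volunteer 3→station C, volunteer 4→station K, volunteer 6→station D, volunteer 8→station I, volunteer 9→station A.
The set {volunteer 2, volunteer 4, volunteer 5, volunteer 7} has only 2 neighbours ({station E, station K}), so by Hall's theorem at most 7 of the 9 volunteers can be matched.

7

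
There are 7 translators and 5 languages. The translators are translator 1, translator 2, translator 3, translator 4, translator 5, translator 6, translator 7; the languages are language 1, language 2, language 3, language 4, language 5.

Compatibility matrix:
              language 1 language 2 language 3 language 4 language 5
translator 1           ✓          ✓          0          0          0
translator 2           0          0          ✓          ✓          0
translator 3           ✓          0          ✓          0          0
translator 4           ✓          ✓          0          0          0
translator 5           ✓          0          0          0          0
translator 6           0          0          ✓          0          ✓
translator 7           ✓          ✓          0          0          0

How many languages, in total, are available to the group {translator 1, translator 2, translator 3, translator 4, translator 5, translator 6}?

The union of neighbours of {translator 1, translator 2, translator 3, translator 4, translator 5, translator 6} is {language 1, language 2, language 3, language 4, language 5}, which has 5 elements.
Since |N(S)| = 5 < |S| = 6, Hall's condition fails for this subset.

5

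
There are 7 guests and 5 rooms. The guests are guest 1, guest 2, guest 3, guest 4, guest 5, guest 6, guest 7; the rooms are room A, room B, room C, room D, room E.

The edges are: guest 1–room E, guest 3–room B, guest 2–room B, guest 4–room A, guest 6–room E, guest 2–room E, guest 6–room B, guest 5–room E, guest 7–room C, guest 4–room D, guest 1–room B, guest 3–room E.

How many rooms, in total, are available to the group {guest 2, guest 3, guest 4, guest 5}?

4

The union of neighbours of {guest 2, guest 3, guest 4, guest 5} is {room A, room B, room D, room E}, which has 4 elements.
Since |N(S)| = 4 ≥ |S| = 4, Hall's condition holds for this subset.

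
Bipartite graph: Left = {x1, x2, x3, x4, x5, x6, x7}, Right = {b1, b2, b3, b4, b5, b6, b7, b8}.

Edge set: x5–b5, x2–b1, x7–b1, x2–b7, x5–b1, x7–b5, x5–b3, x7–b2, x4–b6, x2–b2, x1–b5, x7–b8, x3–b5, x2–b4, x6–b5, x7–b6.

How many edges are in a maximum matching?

5

One maximum matching: x1-b5, x2-b7, x4-b6, x5-b3, x7-b1.
The set {x1, x3, x6} has only 1 neighbour ({b5}), so by Hall's theorem at most 5 of the 7 left vertices can be matched.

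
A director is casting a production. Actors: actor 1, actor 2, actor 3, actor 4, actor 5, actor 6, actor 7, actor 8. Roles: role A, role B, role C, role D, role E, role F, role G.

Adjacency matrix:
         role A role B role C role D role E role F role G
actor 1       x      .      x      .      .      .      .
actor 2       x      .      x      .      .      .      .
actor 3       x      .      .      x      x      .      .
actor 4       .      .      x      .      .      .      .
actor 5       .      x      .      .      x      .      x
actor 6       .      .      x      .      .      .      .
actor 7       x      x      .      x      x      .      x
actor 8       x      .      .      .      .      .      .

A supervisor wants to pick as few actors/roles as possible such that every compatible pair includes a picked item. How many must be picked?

The 5 edges actor 1–role C, actor 2–role A, actor 3–role D, actor 5–role E, actor 7–role G form a matching, so any vertex cover needs at least 5 vertices (one per matched edge).
Conversely {actor 3, actor 5, actor 7, role A, role C} meets every edge and has exactly 5 vertices, so 5 is optimal.

5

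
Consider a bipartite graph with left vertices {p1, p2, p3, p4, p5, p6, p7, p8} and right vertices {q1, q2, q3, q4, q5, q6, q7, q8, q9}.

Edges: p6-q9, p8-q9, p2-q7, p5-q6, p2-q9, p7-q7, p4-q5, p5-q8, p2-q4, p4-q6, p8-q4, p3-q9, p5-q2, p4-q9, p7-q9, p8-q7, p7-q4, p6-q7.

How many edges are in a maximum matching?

5

A valid assignment of size 5: p2-q4, p3-q9, p4-q5, p5-q8, p6-q7.
The set {p1, p2, p3, p6, p7, p8} has only 3 neighbours ({q4, q7, q9}), so by Hall's theorem at most 5 of the 8 left vertices can be matched.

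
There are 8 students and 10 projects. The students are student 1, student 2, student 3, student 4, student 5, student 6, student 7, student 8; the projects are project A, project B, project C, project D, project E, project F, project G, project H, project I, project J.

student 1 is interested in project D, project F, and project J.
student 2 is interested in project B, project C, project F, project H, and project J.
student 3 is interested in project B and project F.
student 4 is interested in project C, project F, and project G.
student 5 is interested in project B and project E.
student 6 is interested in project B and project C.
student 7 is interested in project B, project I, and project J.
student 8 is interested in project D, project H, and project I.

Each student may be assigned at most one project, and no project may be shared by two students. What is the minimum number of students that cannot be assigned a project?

A valid assignment of size 8: student 1–project F, student 2–project H, student 3–project B, student 4–project G, student 5–project E, student 6–project C, student 7–project J, student 8–project I.
This saturates every student, so 8 is the maximum.
That matches 8 of the 8, leaving 0 unmatched; no matching can do better.

0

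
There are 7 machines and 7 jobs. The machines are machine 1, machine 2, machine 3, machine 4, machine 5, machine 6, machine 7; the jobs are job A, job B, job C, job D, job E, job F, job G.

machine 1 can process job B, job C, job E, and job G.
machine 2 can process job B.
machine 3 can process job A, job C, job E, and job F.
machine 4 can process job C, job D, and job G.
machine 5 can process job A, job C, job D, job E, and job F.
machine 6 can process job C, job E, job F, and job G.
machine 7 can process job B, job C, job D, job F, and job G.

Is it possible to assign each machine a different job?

Yes

For example, pair machine 1–job C, machine 2–job B, machine 3–job A, machine 4–job G, machine 5–job D, machine 6–job E, machine 7–job F.
All 7 machines are covered.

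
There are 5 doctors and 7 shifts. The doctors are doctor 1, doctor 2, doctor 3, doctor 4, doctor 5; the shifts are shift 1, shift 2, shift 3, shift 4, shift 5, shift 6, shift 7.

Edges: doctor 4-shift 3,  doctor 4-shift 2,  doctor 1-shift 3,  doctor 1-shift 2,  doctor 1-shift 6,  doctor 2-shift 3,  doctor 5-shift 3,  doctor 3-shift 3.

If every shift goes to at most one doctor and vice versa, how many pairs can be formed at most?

For example, pair doctor 1→shift 6, doctor 2→shift 3, doctor 4→shift 2.
The set {doctor 2, doctor 3, doctor 5} has only 1 neighbour ({shift 3}), so by Hall's theorem at most 3 of the 5 doctors can be matched.

3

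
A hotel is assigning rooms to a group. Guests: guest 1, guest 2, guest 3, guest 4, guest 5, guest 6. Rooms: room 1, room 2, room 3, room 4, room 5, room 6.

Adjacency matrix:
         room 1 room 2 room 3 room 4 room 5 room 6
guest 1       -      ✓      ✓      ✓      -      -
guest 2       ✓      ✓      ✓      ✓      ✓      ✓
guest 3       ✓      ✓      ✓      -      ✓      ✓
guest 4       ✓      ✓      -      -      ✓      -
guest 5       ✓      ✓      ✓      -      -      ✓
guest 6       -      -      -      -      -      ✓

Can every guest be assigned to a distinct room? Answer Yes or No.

Yes

One maximum matching: guest 1–room 4, guest 2–room 5, guest 3–room 2, guest 4–room 1, guest 5–room 3, guest 6–room 6.
All 6 guests are covered.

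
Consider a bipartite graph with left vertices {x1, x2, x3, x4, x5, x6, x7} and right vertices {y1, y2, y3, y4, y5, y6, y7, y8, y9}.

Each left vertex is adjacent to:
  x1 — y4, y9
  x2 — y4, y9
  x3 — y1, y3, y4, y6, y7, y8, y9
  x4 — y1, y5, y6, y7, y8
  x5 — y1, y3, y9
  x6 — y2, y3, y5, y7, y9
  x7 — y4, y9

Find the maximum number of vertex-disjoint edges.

For example, pair x1–y9, x2–y4, x3–y3, x4–y6, x5–y1, x6–y7.
The set {x1, x2, x7} has only 2 neighbours ({y4, y9}), so by Hall's theorem at most 6 of the 7 left vertices can be matched.

6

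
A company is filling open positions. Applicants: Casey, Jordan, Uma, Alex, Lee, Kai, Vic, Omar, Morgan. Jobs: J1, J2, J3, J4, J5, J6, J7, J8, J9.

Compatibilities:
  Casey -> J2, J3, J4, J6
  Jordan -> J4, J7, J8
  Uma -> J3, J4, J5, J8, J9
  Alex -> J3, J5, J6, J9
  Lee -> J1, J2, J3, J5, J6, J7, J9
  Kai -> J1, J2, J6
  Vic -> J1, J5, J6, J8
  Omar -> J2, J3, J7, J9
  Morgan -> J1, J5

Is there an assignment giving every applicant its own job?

One maximum matching: Casey-J2, Jordan-J8, Uma-J4, Alex-J3, Lee-J9, Kai-J1, Vic-J6, Omar-J7, Morgan-J5.
Every applicant is matched, so this is a perfect matching.

Yes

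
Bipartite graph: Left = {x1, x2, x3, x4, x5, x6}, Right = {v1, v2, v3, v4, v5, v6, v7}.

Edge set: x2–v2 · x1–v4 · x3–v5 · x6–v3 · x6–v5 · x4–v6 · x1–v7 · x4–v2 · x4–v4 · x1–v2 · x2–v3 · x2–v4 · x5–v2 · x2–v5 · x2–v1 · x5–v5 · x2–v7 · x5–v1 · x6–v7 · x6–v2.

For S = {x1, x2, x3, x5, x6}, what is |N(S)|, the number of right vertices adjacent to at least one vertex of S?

6

The union of neighbours of {x1, x2, x3, x5, x6} is {v1, v2, v3, v4, v5, v7}, which has 6 elements.
Since |N(S)| = 6 ≥ |S| = 5, Hall's condition holds for this subset.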